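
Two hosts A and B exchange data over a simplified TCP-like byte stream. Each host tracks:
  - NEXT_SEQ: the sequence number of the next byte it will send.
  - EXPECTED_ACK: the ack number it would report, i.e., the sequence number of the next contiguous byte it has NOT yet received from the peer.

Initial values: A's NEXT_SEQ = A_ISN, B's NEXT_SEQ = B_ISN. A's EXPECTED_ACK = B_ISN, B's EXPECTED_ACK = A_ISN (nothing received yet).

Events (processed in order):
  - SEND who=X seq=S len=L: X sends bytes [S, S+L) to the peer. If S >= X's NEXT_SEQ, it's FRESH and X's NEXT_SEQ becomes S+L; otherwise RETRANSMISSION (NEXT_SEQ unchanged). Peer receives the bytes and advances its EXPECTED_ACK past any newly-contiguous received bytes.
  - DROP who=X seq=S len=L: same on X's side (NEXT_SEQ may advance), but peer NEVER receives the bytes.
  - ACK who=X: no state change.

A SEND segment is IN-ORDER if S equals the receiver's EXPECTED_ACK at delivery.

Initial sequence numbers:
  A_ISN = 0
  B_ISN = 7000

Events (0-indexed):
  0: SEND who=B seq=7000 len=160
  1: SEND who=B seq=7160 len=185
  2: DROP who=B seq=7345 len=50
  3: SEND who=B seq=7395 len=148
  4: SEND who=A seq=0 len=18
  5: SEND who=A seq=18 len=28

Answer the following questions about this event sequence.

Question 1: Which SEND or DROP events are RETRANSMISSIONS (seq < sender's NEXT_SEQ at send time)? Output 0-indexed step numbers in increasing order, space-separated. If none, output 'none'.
Step 0: SEND seq=7000 -> fresh
Step 1: SEND seq=7160 -> fresh
Step 2: DROP seq=7345 -> fresh
Step 3: SEND seq=7395 -> fresh
Step 4: SEND seq=0 -> fresh
Step 5: SEND seq=18 -> fresh

Answer: none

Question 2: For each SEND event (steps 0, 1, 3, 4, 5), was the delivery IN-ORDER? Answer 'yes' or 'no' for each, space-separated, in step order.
Answer: yes yes no yes yes

Derivation:
Step 0: SEND seq=7000 -> in-order
Step 1: SEND seq=7160 -> in-order
Step 3: SEND seq=7395 -> out-of-order
Step 4: SEND seq=0 -> in-order
Step 5: SEND seq=18 -> in-order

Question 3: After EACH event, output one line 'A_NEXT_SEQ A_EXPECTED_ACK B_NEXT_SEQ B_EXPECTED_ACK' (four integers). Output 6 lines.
0 7160 7160 0
0 7345 7345 0
0 7345 7395 0
0 7345 7543 0
18 7345 7543 18
46 7345 7543 46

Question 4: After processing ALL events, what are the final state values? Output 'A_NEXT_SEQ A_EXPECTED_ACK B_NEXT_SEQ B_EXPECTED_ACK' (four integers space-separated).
After event 0: A_seq=0 A_ack=7160 B_seq=7160 B_ack=0
After event 1: A_seq=0 A_ack=7345 B_seq=7345 B_ack=0
After event 2: A_seq=0 A_ack=7345 B_seq=7395 B_ack=0
After event 3: A_seq=0 A_ack=7345 B_seq=7543 B_ack=0
After event 4: A_seq=18 A_ack=7345 B_seq=7543 B_ack=18
After event 5: A_seq=46 A_ack=7345 B_seq=7543 B_ack=46

Answer: 46 7345 7543 46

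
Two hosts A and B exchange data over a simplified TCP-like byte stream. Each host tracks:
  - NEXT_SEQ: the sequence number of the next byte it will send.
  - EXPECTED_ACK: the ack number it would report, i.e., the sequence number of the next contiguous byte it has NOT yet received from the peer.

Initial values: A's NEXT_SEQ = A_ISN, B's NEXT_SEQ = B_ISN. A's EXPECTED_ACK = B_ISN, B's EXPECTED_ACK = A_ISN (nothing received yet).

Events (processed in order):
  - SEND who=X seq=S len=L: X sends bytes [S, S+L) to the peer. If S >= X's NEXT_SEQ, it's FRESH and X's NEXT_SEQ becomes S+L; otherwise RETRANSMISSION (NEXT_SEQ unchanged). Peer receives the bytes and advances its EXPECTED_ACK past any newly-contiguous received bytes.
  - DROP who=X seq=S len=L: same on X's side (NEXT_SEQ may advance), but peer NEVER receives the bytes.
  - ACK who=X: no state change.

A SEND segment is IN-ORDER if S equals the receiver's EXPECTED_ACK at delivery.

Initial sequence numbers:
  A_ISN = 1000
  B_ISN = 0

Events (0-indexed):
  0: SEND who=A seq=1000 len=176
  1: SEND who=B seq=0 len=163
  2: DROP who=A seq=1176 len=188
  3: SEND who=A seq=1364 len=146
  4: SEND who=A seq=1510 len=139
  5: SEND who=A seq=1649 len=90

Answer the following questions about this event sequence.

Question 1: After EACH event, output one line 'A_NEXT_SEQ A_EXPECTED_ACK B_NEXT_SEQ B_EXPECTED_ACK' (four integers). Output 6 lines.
1176 0 0 1176
1176 163 163 1176
1364 163 163 1176
1510 163 163 1176
1649 163 163 1176
1739 163 163 1176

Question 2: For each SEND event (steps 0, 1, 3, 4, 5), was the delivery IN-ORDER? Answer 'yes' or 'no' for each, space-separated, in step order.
Step 0: SEND seq=1000 -> in-order
Step 1: SEND seq=0 -> in-order
Step 3: SEND seq=1364 -> out-of-order
Step 4: SEND seq=1510 -> out-of-order
Step 5: SEND seq=1649 -> out-of-order

Answer: yes yes no no no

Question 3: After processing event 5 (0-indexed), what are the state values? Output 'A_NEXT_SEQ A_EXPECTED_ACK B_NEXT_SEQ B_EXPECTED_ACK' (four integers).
After event 0: A_seq=1176 A_ack=0 B_seq=0 B_ack=1176
After event 1: A_seq=1176 A_ack=163 B_seq=163 B_ack=1176
After event 2: A_seq=1364 A_ack=163 B_seq=163 B_ack=1176
After event 3: A_seq=1510 A_ack=163 B_seq=163 B_ack=1176
After event 4: A_seq=1649 A_ack=163 B_seq=163 B_ack=1176
After event 5: A_seq=1739 A_ack=163 B_seq=163 B_ack=1176

1739 163 163 1176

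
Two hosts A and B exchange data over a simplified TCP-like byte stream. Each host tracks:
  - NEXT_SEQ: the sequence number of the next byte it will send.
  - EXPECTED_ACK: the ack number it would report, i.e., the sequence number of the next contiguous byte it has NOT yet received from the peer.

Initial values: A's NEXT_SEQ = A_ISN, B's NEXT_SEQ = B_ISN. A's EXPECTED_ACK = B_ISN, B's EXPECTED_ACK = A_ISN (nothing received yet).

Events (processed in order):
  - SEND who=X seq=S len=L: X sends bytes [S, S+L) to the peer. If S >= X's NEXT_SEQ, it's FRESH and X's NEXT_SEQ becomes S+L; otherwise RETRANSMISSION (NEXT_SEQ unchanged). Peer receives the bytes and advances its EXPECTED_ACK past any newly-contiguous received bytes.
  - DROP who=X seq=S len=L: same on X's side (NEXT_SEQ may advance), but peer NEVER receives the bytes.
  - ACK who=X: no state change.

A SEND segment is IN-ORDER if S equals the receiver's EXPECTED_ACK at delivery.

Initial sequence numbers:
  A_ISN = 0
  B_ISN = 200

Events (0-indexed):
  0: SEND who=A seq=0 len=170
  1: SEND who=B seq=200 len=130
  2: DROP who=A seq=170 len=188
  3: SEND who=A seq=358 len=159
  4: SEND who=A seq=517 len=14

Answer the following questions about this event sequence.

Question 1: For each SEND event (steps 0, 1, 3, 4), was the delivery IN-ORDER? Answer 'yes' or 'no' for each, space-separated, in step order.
Answer: yes yes no no

Derivation:
Step 0: SEND seq=0 -> in-order
Step 1: SEND seq=200 -> in-order
Step 3: SEND seq=358 -> out-of-order
Step 4: SEND seq=517 -> out-of-order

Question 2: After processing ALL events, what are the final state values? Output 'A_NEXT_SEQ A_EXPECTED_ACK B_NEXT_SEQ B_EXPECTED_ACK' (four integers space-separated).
Answer: 531 330 330 170

Derivation:
After event 0: A_seq=170 A_ack=200 B_seq=200 B_ack=170
After event 1: A_seq=170 A_ack=330 B_seq=330 B_ack=170
After event 2: A_seq=358 A_ack=330 B_seq=330 B_ack=170
After event 3: A_seq=517 A_ack=330 B_seq=330 B_ack=170
After event 4: A_seq=531 A_ack=330 B_seq=330 B_ack=170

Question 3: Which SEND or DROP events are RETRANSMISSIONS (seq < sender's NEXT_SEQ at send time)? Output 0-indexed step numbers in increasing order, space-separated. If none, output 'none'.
Answer: none

Derivation:
Step 0: SEND seq=0 -> fresh
Step 1: SEND seq=200 -> fresh
Step 2: DROP seq=170 -> fresh
Step 3: SEND seq=358 -> fresh
Step 4: SEND seq=517 -> fresh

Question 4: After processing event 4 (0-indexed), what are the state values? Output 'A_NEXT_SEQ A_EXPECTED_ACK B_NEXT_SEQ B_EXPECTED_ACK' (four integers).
After event 0: A_seq=170 A_ack=200 B_seq=200 B_ack=170
After event 1: A_seq=170 A_ack=330 B_seq=330 B_ack=170
After event 2: A_seq=358 A_ack=330 B_seq=330 B_ack=170
After event 3: A_seq=517 A_ack=330 B_seq=330 B_ack=170
After event 4: A_seq=531 A_ack=330 B_seq=330 B_ack=170

531 330 330 170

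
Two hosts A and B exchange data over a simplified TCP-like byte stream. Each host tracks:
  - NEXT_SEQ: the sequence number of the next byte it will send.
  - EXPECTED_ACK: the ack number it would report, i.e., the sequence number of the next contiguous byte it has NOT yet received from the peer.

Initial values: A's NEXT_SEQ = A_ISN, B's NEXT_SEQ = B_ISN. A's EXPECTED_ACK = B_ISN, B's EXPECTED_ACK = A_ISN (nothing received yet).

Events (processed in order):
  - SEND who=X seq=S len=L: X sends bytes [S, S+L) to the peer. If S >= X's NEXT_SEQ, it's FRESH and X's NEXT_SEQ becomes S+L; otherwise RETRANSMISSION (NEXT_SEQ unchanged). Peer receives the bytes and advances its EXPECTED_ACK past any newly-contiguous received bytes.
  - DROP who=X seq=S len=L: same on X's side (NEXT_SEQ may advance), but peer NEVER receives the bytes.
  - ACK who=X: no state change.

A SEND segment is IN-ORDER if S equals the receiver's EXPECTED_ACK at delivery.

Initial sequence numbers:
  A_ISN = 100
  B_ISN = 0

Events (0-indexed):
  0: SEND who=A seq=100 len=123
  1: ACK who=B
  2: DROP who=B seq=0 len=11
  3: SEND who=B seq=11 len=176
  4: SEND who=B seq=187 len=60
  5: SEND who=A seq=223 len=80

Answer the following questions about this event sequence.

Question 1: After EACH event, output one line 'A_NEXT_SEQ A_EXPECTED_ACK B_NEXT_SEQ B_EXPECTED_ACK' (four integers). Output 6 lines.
223 0 0 223
223 0 0 223
223 0 11 223
223 0 187 223
223 0 247 223
303 0 247 303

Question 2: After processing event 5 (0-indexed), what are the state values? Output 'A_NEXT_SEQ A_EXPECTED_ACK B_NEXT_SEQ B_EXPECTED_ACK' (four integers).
After event 0: A_seq=223 A_ack=0 B_seq=0 B_ack=223
After event 1: A_seq=223 A_ack=0 B_seq=0 B_ack=223
After event 2: A_seq=223 A_ack=0 B_seq=11 B_ack=223
After event 3: A_seq=223 A_ack=0 B_seq=187 B_ack=223
After event 4: A_seq=223 A_ack=0 B_seq=247 B_ack=223
After event 5: A_seq=303 A_ack=0 B_seq=247 B_ack=303

303 0 247 303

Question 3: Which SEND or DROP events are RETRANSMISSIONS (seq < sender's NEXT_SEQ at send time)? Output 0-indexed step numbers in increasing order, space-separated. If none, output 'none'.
Answer: none

Derivation:
Step 0: SEND seq=100 -> fresh
Step 2: DROP seq=0 -> fresh
Step 3: SEND seq=11 -> fresh
Step 4: SEND seq=187 -> fresh
Step 5: SEND seq=223 -> fresh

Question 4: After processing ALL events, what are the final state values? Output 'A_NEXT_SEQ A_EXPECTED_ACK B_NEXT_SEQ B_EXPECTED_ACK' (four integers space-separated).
After event 0: A_seq=223 A_ack=0 B_seq=0 B_ack=223
After event 1: A_seq=223 A_ack=0 B_seq=0 B_ack=223
After event 2: A_seq=223 A_ack=0 B_seq=11 B_ack=223
After event 3: A_seq=223 A_ack=0 B_seq=187 B_ack=223
After event 4: A_seq=223 A_ack=0 B_seq=247 B_ack=223
After event 5: A_seq=303 A_ack=0 B_seq=247 B_ack=303

Answer: 303 0 247 303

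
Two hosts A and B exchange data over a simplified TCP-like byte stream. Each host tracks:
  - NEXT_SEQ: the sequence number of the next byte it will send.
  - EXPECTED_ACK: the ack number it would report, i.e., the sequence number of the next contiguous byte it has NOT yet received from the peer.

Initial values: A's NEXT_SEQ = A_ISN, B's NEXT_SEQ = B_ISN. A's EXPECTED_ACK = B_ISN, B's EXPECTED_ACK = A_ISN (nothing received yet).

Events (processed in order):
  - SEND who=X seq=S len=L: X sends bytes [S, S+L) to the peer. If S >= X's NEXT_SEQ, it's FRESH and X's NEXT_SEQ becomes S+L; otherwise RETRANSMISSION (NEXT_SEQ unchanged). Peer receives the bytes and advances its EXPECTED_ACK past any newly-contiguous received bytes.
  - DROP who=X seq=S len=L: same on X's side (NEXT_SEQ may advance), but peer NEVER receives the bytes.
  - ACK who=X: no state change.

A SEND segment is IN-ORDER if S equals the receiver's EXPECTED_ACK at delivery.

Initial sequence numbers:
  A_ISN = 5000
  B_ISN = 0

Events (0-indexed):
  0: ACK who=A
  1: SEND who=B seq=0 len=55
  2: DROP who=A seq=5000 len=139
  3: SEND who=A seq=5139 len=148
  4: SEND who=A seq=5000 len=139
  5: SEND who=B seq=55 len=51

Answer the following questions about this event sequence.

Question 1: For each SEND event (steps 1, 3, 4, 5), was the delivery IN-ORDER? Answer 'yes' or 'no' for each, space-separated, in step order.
Step 1: SEND seq=0 -> in-order
Step 3: SEND seq=5139 -> out-of-order
Step 4: SEND seq=5000 -> in-order
Step 5: SEND seq=55 -> in-order

Answer: yes no yes yes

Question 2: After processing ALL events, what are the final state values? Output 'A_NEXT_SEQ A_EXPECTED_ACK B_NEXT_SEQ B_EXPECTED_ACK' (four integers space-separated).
Answer: 5287 106 106 5287

Derivation:
After event 0: A_seq=5000 A_ack=0 B_seq=0 B_ack=5000
After event 1: A_seq=5000 A_ack=55 B_seq=55 B_ack=5000
After event 2: A_seq=5139 A_ack=55 B_seq=55 B_ack=5000
After event 3: A_seq=5287 A_ack=55 B_seq=55 B_ack=5000
After event 4: A_seq=5287 A_ack=55 B_seq=55 B_ack=5287
After event 5: A_seq=5287 A_ack=106 B_seq=106 B_ack=5287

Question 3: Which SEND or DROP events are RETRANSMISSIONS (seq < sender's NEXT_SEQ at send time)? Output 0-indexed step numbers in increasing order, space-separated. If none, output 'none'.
Answer: 4

Derivation:
Step 1: SEND seq=0 -> fresh
Step 2: DROP seq=5000 -> fresh
Step 3: SEND seq=5139 -> fresh
Step 4: SEND seq=5000 -> retransmit
Step 5: SEND seq=55 -> fresh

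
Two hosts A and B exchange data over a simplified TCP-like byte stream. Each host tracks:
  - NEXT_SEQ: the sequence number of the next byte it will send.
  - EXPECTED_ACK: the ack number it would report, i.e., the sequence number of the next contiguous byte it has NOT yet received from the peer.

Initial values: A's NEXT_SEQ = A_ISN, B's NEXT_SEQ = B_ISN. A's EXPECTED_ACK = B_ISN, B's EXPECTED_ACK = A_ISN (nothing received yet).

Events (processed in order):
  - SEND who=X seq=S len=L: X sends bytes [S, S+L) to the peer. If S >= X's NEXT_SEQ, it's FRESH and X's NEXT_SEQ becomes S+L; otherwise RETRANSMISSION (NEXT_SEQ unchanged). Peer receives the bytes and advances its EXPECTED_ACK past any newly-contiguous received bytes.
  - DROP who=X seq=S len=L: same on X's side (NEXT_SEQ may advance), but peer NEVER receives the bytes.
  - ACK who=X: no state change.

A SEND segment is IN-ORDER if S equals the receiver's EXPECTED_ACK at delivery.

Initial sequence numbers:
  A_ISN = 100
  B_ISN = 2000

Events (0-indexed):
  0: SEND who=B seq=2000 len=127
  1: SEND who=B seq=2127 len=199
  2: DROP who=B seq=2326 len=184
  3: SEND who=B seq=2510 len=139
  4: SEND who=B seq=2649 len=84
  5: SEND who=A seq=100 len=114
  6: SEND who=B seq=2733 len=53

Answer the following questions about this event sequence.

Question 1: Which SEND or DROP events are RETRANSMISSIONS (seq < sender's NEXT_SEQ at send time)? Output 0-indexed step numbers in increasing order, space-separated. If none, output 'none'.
Step 0: SEND seq=2000 -> fresh
Step 1: SEND seq=2127 -> fresh
Step 2: DROP seq=2326 -> fresh
Step 3: SEND seq=2510 -> fresh
Step 4: SEND seq=2649 -> fresh
Step 5: SEND seq=100 -> fresh
Step 6: SEND seq=2733 -> fresh

Answer: none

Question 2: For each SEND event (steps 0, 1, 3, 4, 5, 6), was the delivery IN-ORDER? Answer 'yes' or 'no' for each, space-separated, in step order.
Answer: yes yes no no yes no

Derivation:
Step 0: SEND seq=2000 -> in-order
Step 1: SEND seq=2127 -> in-order
Step 3: SEND seq=2510 -> out-of-order
Step 4: SEND seq=2649 -> out-of-order
Step 5: SEND seq=100 -> in-order
Step 6: SEND seq=2733 -> out-of-order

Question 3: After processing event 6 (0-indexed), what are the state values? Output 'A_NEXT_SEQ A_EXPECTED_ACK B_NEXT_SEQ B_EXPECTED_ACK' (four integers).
After event 0: A_seq=100 A_ack=2127 B_seq=2127 B_ack=100
After event 1: A_seq=100 A_ack=2326 B_seq=2326 B_ack=100
After event 2: A_seq=100 A_ack=2326 B_seq=2510 B_ack=100
After event 3: A_seq=100 A_ack=2326 B_seq=2649 B_ack=100
After event 4: A_seq=100 A_ack=2326 B_seq=2733 B_ack=100
After event 5: A_seq=214 A_ack=2326 B_seq=2733 B_ack=214
After event 6: A_seq=214 A_ack=2326 B_seq=2786 B_ack=214

214 2326 2786 214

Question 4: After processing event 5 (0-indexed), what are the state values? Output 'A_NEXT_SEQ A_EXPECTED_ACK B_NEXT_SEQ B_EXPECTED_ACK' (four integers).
After event 0: A_seq=100 A_ack=2127 B_seq=2127 B_ack=100
After event 1: A_seq=100 A_ack=2326 B_seq=2326 B_ack=100
After event 2: A_seq=100 A_ack=2326 B_seq=2510 B_ack=100
After event 3: A_seq=100 A_ack=2326 B_seq=2649 B_ack=100
After event 4: A_seq=100 A_ack=2326 B_seq=2733 B_ack=100
After event 5: A_seq=214 A_ack=2326 B_seq=2733 B_ack=214

214 2326 2733 214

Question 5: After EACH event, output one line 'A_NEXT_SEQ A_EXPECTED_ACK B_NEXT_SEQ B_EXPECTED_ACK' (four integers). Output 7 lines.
100 2127 2127 100
100 2326 2326 100
100 2326 2510 100
100 2326 2649 100
100 2326 2733 100
214 2326 2733 214
214 2326 2786 214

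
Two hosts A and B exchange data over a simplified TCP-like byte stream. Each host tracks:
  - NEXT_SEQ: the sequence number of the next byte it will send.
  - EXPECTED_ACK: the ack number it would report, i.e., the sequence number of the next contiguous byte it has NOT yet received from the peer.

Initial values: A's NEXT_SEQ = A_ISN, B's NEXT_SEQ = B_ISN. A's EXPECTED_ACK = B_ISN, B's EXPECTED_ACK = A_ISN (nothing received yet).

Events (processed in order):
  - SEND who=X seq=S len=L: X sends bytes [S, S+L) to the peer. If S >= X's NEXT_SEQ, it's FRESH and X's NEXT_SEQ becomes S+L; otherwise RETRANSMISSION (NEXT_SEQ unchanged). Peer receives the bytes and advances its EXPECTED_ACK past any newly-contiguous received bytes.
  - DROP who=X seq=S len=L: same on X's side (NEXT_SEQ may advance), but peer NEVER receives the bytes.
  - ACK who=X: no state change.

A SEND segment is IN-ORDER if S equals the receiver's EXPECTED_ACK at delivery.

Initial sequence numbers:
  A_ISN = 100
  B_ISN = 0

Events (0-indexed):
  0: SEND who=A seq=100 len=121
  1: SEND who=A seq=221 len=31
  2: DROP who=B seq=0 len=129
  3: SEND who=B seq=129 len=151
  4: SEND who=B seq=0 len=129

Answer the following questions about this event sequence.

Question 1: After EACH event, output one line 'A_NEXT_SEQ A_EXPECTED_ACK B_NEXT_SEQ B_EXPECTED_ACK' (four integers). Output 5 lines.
221 0 0 221
252 0 0 252
252 0 129 252
252 0 280 252
252 280 280 252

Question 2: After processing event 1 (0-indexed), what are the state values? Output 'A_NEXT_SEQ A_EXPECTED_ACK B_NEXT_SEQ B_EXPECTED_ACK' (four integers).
After event 0: A_seq=221 A_ack=0 B_seq=0 B_ack=221
After event 1: A_seq=252 A_ack=0 B_seq=0 B_ack=252

252 0 0 252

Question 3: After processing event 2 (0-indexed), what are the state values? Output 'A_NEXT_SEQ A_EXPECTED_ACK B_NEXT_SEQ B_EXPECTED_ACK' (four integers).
After event 0: A_seq=221 A_ack=0 B_seq=0 B_ack=221
After event 1: A_seq=252 A_ack=0 B_seq=0 B_ack=252
After event 2: A_seq=252 A_ack=0 B_seq=129 B_ack=252

252 0 129 252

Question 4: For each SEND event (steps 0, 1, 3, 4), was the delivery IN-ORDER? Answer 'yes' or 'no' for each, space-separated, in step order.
Answer: yes yes no yes

Derivation:
Step 0: SEND seq=100 -> in-order
Step 1: SEND seq=221 -> in-order
Step 3: SEND seq=129 -> out-of-order
Step 4: SEND seq=0 -> in-order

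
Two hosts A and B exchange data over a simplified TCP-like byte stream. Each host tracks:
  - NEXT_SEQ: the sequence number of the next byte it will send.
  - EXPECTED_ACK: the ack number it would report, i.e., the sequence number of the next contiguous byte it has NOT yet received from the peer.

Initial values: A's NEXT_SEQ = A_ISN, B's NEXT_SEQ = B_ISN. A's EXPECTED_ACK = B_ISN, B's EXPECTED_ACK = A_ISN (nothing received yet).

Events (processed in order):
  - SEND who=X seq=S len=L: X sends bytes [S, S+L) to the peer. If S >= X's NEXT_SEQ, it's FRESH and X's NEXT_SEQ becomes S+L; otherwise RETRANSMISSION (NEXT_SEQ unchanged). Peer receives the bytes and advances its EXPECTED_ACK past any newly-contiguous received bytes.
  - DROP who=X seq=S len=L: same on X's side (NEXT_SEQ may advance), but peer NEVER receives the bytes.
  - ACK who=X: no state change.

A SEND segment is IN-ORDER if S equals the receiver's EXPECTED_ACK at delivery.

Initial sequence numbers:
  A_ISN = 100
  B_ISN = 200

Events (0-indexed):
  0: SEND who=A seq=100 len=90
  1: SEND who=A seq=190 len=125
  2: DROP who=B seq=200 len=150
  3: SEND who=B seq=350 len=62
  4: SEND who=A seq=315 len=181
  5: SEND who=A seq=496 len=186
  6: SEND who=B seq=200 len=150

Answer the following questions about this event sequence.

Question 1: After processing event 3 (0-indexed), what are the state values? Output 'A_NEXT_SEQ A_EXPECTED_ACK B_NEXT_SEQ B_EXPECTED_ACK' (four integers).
After event 0: A_seq=190 A_ack=200 B_seq=200 B_ack=190
After event 1: A_seq=315 A_ack=200 B_seq=200 B_ack=315
After event 2: A_seq=315 A_ack=200 B_seq=350 B_ack=315
After event 3: A_seq=315 A_ack=200 B_seq=412 B_ack=315

315 200 412 315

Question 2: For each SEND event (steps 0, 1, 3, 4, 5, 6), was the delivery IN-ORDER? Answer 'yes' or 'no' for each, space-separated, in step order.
Answer: yes yes no yes yes yes

Derivation:
Step 0: SEND seq=100 -> in-order
Step 1: SEND seq=190 -> in-order
Step 3: SEND seq=350 -> out-of-order
Step 4: SEND seq=315 -> in-order
Step 5: SEND seq=496 -> in-order
Step 6: SEND seq=200 -> in-order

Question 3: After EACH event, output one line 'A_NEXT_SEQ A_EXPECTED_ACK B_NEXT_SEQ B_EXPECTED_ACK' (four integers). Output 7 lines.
190 200 200 190
315 200 200 315
315 200 350 315
315 200 412 315
496 200 412 496
682 200 412 682
682 412 412 682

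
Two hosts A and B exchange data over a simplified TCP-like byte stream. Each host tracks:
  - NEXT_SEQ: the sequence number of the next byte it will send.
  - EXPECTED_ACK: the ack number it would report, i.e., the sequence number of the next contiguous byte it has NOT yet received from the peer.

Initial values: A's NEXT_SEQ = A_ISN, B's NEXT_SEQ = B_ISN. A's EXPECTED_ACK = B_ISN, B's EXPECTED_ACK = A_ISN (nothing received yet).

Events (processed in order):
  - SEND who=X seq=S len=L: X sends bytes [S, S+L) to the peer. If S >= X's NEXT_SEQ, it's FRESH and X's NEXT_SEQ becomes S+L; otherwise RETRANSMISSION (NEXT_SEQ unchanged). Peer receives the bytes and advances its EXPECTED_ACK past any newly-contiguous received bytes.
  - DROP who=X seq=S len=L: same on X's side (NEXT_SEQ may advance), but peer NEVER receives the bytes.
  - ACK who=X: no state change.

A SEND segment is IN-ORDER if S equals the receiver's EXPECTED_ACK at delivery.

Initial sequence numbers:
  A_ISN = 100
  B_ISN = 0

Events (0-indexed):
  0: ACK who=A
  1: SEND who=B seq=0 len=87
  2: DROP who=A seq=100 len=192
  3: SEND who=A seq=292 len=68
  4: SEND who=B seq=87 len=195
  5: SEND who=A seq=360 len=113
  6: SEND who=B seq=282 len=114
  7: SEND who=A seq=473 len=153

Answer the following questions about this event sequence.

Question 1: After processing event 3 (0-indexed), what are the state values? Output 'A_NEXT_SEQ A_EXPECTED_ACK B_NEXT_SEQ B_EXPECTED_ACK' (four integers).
After event 0: A_seq=100 A_ack=0 B_seq=0 B_ack=100
After event 1: A_seq=100 A_ack=87 B_seq=87 B_ack=100
After event 2: A_seq=292 A_ack=87 B_seq=87 B_ack=100
After event 3: A_seq=360 A_ack=87 B_seq=87 B_ack=100

360 87 87 100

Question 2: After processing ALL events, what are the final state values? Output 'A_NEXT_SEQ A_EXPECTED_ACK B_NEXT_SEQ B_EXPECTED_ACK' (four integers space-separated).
Answer: 626 396 396 100

Derivation:
After event 0: A_seq=100 A_ack=0 B_seq=0 B_ack=100
After event 1: A_seq=100 A_ack=87 B_seq=87 B_ack=100
After event 2: A_seq=292 A_ack=87 B_seq=87 B_ack=100
After event 3: A_seq=360 A_ack=87 B_seq=87 B_ack=100
After event 4: A_seq=360 A_ack=282 B_seq=282 B_ack=100
After event 5: A_seq=473 A_ack=282 B_seq=282 B_ack=100
After event 6: A_seq=473 A_ack=396 B_seq=396 B_ack=100
After event 7: A_seq=626 A_ack=396 B_seq=396 B_ack=100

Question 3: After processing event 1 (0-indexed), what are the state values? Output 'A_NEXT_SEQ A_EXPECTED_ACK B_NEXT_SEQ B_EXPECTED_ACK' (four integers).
After event 0: A_seq=100 A_ack=0 B_seq=0 B_ack=100
After event 1: A_seq=100 A_ack=87 B_seq=87 B_ack=100

100 87 87 100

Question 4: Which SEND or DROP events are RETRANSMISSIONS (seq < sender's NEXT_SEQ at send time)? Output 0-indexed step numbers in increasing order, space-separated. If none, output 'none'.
Step 1: SEND seq=0 -> fresh
Step 2: DROP seq=100 -> fresh
Step 3: SEND seq=292 -> fresh
Step 4: SEND seq=87 -> fresh
Step 5: SEND seq=360 -> fresh
Step 6: SEND seq=282 -> fresh
Step 7: SEND seq=473 -> fresh

Answer: none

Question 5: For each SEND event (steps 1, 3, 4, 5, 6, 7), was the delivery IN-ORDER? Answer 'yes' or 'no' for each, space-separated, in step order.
Answer: yes no yes no yes no

Derivation:
Step 1: SEND seq=0 -> in-order
Step 3: SEND seq=292 -> out-of-order
Step 4: SEND seq=87 -> in-order
Step 5: SEND seq=360 -> out-of-order
Step 6: SEND seq=282 -> in-order
Step 7: SEND seq=473 -> out-of-order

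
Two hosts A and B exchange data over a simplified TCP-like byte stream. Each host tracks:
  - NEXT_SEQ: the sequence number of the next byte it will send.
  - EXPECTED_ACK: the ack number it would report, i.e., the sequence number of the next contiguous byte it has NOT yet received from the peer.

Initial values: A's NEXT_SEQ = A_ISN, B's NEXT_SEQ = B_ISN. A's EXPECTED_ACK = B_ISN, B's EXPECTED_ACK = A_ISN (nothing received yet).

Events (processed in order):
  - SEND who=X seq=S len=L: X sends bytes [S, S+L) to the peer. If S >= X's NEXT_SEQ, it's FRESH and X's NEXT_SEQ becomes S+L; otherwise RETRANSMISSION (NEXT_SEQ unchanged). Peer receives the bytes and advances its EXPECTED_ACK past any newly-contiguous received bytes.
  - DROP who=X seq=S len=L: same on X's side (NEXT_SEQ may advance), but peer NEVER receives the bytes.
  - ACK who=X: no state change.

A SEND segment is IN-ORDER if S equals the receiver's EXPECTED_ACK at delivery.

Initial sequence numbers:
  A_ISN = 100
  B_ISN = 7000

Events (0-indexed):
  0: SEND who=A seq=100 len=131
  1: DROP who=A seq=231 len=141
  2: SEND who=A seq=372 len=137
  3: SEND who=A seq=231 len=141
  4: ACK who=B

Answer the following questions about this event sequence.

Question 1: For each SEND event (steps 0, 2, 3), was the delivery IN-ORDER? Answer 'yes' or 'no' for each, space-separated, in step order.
Step 0: SEND seq=100 -> in-order
Step 2: SEND seq=372 -> out-of-order
Step 3: SEND seq=231 -> in-order

Answer: yes no yes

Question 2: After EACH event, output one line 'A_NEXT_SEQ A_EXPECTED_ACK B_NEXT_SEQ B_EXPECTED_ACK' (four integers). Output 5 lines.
231 7000 7000 231
372 7000 7000 231
509 7000 7000 231
509 7000 7000 509
509 7000 7000 509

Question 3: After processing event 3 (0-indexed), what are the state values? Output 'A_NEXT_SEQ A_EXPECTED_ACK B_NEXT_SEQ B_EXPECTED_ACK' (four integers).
After event 0: A_seq=231 A_ack=7000 B_seq=7000 B_ack=231
After event 1: A_seq=372 A_ack=7000 B_seq=7000 B_ack=231
After event 2: A_seq=509 A_ack=7000 B_seq=7000 B_ack=231
After event 3: A_seq=509 A_ack=7000 B_seq=7000 B_ack=509

509 7000 7000 509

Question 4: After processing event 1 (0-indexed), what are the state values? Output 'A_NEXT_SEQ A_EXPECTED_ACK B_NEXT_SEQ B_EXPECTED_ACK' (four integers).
After event 0: A_seq=231 A_ack=7000 B_seq=7000 B_ack=231
After event 1: A_seq=372 A_ack=7000 B_seq=7000 B_ack=231

372 7000 7000 231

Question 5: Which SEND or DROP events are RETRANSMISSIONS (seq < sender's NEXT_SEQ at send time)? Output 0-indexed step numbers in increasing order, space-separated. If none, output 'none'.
Step 0: SEND seq=100 -> fresh
Step 1: DROP seq=231 -> fresh
Step 2: SEND seq=372 -> fresh
Step 3: SEND seq=231 -> retransmit

Answer: 3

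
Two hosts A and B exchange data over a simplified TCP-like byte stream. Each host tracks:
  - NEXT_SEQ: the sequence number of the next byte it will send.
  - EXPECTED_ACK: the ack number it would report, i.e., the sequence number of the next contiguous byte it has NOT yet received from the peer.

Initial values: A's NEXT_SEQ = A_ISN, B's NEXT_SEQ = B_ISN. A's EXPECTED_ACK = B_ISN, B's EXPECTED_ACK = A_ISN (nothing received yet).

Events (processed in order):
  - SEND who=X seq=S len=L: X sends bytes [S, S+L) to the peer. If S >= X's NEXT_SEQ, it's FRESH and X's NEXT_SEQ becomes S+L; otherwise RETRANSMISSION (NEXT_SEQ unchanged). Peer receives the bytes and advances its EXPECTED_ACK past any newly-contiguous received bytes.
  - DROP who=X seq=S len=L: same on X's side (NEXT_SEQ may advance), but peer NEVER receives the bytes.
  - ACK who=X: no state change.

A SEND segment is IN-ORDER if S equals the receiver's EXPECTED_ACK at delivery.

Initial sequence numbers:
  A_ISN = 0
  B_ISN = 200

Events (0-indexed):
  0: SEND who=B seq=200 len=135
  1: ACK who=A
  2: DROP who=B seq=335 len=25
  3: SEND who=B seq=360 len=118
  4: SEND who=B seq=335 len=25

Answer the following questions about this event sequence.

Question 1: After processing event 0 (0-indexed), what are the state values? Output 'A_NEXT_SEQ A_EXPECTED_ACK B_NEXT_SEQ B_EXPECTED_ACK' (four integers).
After event 0: A_seq=0 A_ack=335 B_seq=335 B_ack=0

0 335 335 0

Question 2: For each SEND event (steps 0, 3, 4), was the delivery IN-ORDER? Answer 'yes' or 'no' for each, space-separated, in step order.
Step 0: SEND seq=200 -> in-order
Step 3: SEND seq=360 -> out-of-order
Step 4: SEND seq=335 -> in-order

Answer: yes no yes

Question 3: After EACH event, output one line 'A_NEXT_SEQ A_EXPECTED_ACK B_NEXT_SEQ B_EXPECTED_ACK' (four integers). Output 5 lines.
0 335 335 0
0 335 335 0
0 335 360 0
0 335 478 0
0 478 478 0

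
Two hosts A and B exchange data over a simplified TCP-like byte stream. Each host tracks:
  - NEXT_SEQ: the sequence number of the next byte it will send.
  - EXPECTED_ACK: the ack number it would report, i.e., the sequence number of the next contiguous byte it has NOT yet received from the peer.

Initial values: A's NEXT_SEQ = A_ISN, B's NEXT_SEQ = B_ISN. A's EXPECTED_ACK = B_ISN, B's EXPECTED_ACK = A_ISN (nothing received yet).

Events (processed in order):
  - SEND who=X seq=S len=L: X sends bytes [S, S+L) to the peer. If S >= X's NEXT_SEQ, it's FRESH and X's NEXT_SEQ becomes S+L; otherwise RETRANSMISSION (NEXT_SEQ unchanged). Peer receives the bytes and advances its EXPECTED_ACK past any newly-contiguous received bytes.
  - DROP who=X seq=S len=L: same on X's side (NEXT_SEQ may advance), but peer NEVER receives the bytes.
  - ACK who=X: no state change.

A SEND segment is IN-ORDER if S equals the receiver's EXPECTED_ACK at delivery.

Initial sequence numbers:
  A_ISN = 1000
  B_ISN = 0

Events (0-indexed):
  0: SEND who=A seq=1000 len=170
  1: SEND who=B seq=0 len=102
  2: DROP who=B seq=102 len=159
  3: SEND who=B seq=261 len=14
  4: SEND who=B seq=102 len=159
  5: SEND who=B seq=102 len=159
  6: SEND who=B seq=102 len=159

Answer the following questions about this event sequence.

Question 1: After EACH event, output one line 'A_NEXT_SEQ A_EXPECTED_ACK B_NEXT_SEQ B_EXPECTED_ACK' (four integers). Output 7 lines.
1170 0 0 1170
1170 102 102 1170
1170 102 261 1170
1170 102 275 1170
1170 275 275 1170
1170 275 275 1170
1170 275 275 1170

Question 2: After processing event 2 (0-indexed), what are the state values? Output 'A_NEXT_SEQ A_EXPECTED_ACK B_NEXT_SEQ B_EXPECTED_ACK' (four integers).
After event 0: A_seq=1170 A_ack=0 B_seq=0 B_ack=1170
After event 1: A_seq=1170 A_ack=102 B_seq=102 B_ack=1170
After event 2: A_seq=1170 A_ack=102 B_seq=261 B_ack=1170

1170 102 261 1170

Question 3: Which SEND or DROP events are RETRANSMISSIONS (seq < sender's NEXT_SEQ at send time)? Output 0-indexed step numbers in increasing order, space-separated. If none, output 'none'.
Step 0: SEND seq=1000 -> fresh
Step 1: SEND seq=0 -> fresh
Step 2: DROP seq=102 -> fresh
Step 3: SEND seq=261 -> fresh
Step 4: SEND seq=102 -> retransmit
Step 5: SEND seq=102 -> retransmit
Step 6: SEND seq=102 -> retransmit

Answer: 4 5 6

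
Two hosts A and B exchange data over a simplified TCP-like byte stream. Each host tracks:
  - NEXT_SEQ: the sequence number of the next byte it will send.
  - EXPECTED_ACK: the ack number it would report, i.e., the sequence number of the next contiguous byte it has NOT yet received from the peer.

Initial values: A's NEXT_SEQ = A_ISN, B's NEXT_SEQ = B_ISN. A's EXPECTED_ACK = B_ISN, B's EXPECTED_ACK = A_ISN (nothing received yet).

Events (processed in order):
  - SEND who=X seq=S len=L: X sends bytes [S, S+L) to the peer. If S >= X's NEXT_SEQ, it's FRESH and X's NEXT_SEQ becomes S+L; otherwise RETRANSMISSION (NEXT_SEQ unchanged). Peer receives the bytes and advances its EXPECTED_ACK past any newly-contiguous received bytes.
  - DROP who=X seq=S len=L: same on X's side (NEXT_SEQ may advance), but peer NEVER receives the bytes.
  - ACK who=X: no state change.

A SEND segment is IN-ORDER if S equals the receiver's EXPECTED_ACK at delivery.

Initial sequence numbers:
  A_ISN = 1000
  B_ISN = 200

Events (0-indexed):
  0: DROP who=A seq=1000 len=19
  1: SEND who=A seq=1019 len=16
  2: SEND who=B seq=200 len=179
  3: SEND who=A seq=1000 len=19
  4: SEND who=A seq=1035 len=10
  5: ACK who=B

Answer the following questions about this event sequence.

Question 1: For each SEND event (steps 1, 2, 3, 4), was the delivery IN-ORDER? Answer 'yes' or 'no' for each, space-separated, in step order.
Step 1: SEND seq=1019 -> out-of-order
Step 2: SEND seq=200 -> in-order
Step 3: SEND seq=1000 -> in-order
Step 4: SEND seq=1035 -> in-order

Answer: no yes yes yes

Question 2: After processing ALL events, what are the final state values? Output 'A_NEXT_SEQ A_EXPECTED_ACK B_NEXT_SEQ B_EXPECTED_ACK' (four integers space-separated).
Answer: 1045 379 379 1045

Derivation:
After event 0: A_seq=1019 A_ack=200 B_seq=200 B_ack=1000
After event 1: A_seq=1035 A_ack=200 B_seq=200 B_ack=1000
After event 2: A_seq=1035 A_ack=379 B_seq=379 B_ack=1000
After event 3: A_seq=1035 A_ack=379 B_seq=379 B_ack=1035
After event 4: A_seq=1045 A_ack=379 B_seq=379 B_ack=1045
After event 5: A_seq=1045 A_ack=379 B_seq=379 B_ack=1045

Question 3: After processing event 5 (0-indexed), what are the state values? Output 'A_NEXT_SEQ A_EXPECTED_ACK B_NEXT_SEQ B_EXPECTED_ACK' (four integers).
After event 0: A_seq=1019 A_ack=200 B_seq=200 B_ack=1000
After event 1: A_seq=1035 A_ack=200 B_seq=200 B_ack=1000
After event 2: A_seq=1035 A_ack=379 B_seq=379 B_ack=1000
After event 3: A_seq=1035 A_ack=379 B_seq=379 B_ack=1035
After event 4: A_seq=1045 A_ack=379 B_seq=379 B_ack=1045
After event 5: A_seq=1045 A_ack=379 B_seq=379 B_ack=1045

1045 379 379 1045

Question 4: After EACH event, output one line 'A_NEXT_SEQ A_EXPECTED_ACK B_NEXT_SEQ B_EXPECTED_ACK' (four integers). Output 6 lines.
1019 200 200 1000
1035 200 200 1000
1035 379 379 1000
1035 379 379 1035
1045 379 379 1045
1045 379 379 1045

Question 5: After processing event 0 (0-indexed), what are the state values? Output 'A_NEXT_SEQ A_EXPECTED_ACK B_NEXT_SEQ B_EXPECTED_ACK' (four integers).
After event 0: A_seq=1019 A_ack=200 B_seq=200 B_ack=1000

1019 200 200 1000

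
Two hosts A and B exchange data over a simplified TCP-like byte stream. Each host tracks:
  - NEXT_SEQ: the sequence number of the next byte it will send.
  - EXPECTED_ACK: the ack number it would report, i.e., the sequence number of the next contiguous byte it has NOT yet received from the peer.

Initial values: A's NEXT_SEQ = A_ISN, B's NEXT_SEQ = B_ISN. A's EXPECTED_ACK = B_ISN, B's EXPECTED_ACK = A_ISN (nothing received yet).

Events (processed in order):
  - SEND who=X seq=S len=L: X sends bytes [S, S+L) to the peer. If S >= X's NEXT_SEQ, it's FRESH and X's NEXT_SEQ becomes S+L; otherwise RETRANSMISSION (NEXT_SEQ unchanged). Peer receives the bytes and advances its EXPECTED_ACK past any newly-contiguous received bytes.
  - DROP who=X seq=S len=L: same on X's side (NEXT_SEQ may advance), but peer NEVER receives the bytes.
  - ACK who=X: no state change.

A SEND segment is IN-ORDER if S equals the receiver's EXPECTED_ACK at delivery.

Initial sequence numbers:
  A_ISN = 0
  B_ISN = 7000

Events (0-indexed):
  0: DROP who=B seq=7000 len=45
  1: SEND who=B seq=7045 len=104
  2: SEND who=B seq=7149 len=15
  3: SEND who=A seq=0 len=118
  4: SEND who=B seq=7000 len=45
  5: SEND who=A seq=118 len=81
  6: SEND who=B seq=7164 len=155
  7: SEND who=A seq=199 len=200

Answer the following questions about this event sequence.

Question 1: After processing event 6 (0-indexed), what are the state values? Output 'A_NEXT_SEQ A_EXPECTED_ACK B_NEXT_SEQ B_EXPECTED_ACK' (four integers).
After event 0: A_seq=0 A_ack=7000 B_seq=7045 B_ack=0
After event 1: A_seq=0 A_ack=7000 B_seq=7149 B_ack=0
After event 2: A_seq=0 A_ack=7000 B_seq=7164 B_ack=0
After event 3: A_seq=118 A_ack=7000 B_seq=7164 B_ack=118
After event 4: A_seq=118 A_ack=7164 B_seq=7164 B_ack=118
After event 5: A_seq=199 A_ack=7164 B_seq=7164 B_ack=199
After event 6: A_seq=199 A_ack=7319 B_seq=7319 B_ack=199

199 7319 7319 199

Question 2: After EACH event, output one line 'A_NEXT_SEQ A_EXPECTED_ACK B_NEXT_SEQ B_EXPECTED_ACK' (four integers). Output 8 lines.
0 7000 7045 0
0 7000 7149 0
0 7000 7164 0
118 7000 7164 118
118 7164 7164 118
199 7164 7164 199
199 7319 7319 199
399 7319 7319 399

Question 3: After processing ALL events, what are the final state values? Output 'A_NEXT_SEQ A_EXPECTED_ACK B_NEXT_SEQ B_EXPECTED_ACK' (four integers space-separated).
Answer: 399 7319 7319 399

Derivation:
After event 0: A_seq=0 A_ack=7000 B_seq=7045 B_ack=0
After event 1: A_seq=0 A_ack=7000 B_seq=7149 B_ack=0
After event 2: A_seq=0 A_ack=7000 B_seq=7164 B_ack=0
After event 3: A_seq=118 A_ack=7000 B_seq=7164 B_ack=118
After event 4: A_seq=118 A_ack=7164 B_seq=7164 B_ack=118
After event 5: A_seq=199 A_ack=7164 B_seq=7164 B_ack=199
After event 6: A_seq=199 A_ack=7319 B_seq=7319 B_ack=199
After event 7: A_seq=399 A_ack=7319 B_seq=7319 B_ack=399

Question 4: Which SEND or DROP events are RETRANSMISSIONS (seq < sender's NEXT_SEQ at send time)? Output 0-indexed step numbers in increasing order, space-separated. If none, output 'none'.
Answer: 4

Derivation:
Step 0: DROP seq=7000 -> fresh
Step 1: SEND seq=7045 -> fresh
Step 2: SEND seq=7149 -> fresh
Step 3: SEND seq=0 -> fresh
Step 4: SEND seq=7000 -> retransmit
Step 5: SEND seq=118 -> fresh
Step 6: SEND seq=7164 -> fresh
Step 7: SEND seq=199 -> fresh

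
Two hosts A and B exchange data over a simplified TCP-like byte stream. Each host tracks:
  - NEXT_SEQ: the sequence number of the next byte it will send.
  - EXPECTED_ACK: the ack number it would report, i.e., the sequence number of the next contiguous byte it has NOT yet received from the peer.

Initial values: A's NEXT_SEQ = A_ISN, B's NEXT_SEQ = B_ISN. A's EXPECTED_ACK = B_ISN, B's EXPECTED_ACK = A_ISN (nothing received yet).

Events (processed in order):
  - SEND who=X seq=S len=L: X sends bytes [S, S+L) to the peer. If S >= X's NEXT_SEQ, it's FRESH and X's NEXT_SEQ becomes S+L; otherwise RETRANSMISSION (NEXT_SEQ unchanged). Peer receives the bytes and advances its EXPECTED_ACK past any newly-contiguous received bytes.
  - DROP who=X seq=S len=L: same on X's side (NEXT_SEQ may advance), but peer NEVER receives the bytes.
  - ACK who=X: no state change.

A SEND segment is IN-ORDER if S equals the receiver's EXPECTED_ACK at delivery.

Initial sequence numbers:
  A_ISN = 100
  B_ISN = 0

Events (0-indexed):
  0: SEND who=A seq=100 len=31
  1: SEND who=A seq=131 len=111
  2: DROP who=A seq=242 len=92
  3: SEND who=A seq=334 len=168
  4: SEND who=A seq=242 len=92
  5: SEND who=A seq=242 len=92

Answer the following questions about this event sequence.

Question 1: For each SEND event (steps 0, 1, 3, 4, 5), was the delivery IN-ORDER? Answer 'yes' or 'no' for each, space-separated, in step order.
Step 0: SEND seq=100 -> in-order
Step 1: SEND seq=131 -> in-order
Step 3: SEND seq=334 -> out-of-order
Step 4: SEND seq=242 -> in-order
Step 5: SEND seq=242 -> out-of-order

Answer: yes yes no yes no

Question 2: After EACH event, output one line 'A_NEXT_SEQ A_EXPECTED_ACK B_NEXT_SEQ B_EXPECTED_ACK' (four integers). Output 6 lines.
131 0 0 131
242 0 0 242
334 0 0 242
502 0 0 242
502 0 0 502
502 0 0 502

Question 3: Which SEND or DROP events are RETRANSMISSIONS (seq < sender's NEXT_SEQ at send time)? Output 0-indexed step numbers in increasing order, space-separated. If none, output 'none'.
Answer: 4 5

Derivation:
Step 0: SEND seq=100 -> fresh
Step 1: SEND seq=131 -> fresh
Step 2: DROP seq=242 -> fresh
Step 3: SEND seq=334 -> fresh
Step 4: SEND seq=242 -> retransmit
Step 5: SEND seq=242 -> retransmit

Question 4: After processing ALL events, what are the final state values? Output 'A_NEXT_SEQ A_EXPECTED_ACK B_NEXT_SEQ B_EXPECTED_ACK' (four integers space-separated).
After event 0: A_seq=131 A_ack=0 B_seq=0 B_ack=131
After event 1: A_seq=242 A_ack=0 B_seq=0 B_ack=242
After event 2: A_seq=334 A_ack=0 B_seq=0 B_ack=242
After event 3: A_seq=502 A_ack=0 B_seq=0 B_ack=242
After event 4: A_seq=502 A_ack=0 B_seq=0 B_ack=502
After event 5: A_seq=502 A_ack=0 B_seq=0 B_ack=502

Answer: 502 0 0 502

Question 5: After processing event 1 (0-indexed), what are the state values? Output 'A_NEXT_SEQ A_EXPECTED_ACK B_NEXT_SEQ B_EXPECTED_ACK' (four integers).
After event 0: A_seq=131 A_ack=0 B_seq=0 B_ack=131
After event 1: A_seq=242 A_ack=0 B_seq=0 B_ack=242

242 0 0 242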